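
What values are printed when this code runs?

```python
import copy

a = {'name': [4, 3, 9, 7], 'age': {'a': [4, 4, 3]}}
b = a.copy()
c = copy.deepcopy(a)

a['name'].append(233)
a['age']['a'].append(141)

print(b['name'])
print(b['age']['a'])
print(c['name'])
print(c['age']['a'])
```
[4, 3, 9, 7, 233]
[4, 4, 3, 141]
[4, 3, 9, 7]
[4, 4, 3]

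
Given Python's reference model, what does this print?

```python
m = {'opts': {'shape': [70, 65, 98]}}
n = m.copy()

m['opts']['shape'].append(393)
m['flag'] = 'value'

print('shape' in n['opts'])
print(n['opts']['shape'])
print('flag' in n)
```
True
[70, 65, 98, 393]
False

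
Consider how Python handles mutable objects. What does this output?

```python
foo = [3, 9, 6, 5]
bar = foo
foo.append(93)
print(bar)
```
[3, 9, 6, 5, 93]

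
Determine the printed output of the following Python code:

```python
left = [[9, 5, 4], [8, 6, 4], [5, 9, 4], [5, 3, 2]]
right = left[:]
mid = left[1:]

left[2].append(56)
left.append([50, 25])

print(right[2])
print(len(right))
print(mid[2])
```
[5, 9, 4, 56]
4
[5, 3, 2]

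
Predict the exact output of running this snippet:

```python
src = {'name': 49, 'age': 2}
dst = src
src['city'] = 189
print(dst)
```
{'name': 49, 'age': 2, 'city': 189}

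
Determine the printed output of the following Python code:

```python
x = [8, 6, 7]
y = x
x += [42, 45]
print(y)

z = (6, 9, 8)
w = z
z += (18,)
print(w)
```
[8, 6, 7, 42, 45]
(6, 9, 8)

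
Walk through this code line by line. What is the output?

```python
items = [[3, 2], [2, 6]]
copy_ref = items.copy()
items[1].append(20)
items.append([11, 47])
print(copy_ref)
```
[[3, 2], [2, 6, 20]]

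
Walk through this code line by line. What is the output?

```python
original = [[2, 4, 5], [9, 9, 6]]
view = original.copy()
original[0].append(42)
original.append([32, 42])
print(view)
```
[[2, 4, 5, 42], [9, 9, 6]]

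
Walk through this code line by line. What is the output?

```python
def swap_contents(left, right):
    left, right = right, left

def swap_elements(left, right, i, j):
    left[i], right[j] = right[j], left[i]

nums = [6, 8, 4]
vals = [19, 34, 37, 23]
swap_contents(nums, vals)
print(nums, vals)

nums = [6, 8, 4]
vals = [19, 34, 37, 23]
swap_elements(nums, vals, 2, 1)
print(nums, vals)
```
[6, 8, 4] [19, 34, 37, 23]
[6, 8, 34] [19, 4, 37, 23]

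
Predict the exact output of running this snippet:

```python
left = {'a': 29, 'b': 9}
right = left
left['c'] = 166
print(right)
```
{'a': 29, 'b': 9, 'c': 166}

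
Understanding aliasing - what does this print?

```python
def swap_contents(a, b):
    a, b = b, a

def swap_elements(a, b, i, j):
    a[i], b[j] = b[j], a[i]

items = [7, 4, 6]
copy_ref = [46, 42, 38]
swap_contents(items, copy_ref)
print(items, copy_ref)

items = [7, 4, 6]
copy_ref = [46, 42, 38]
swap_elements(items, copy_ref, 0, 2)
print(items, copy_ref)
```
[7, 4, 6] [46, 42, 38]
[38, 4, 6] [46, 42, 7]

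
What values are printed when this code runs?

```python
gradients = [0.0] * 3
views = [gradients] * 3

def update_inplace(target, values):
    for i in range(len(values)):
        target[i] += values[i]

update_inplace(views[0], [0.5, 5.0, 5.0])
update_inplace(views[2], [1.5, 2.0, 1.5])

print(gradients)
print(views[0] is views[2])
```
[2.0, 7.0, 6.5]
True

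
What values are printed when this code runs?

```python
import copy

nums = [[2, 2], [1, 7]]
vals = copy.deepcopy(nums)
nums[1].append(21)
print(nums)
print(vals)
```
[[2, 2], [1, 7, 21]]
[[2, 2], [1, 7]]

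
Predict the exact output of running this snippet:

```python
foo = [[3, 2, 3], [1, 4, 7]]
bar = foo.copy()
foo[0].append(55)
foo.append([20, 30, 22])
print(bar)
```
[[3, 2, 3, 55], [1, 4, 7]]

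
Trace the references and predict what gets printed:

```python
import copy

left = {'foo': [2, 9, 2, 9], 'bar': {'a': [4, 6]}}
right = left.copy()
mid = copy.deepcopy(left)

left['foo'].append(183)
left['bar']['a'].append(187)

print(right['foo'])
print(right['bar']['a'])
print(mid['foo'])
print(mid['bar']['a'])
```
[2, 9, 2, 9, 183]
[4, 6, 187]
[2, 9, 2, 9]
[4, 6]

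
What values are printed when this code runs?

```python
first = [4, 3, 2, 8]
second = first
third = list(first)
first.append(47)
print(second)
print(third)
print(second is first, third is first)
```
[4, 3, 2, 8, 47]
[4, 3, 2, 8]
True False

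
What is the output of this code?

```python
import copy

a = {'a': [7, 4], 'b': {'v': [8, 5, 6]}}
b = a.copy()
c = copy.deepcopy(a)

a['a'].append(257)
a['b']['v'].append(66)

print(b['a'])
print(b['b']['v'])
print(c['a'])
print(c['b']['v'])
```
[7, 4, 257]
[8, 5, 6, 66]
[7, 4]
[8, 5, 6]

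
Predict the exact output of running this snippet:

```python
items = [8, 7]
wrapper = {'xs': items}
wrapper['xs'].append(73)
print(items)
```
[8, 7, 73]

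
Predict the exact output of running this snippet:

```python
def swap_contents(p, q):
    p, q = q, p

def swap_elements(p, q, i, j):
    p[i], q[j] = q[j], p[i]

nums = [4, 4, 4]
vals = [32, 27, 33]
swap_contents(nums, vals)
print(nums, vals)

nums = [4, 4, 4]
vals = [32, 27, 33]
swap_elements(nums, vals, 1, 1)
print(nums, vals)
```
[4, 4, 4] [32, 27, 33]
[4, 27, 4] [32, 4, 33]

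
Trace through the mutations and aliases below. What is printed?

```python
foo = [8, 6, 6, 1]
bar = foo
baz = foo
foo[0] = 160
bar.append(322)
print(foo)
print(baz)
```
[160, 6, 6, 1, 322]
[160, 6, 6, 1, 322]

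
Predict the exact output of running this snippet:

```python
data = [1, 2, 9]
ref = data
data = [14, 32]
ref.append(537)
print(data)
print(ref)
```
[14, 32]
[1, 2, 9, 537]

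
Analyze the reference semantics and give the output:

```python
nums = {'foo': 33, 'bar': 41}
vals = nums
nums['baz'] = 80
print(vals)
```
{'foo': 33, 'bar': 41, 'baz': 80}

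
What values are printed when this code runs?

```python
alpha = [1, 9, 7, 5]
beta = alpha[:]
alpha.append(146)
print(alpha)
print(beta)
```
[1, 9, 7, 5, 146]
[1, 9, 7, 5]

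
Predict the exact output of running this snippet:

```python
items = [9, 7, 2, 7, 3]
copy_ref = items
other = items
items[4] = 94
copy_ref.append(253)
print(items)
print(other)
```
[9, 7, 2, 7, 94, 253]
[9, 7, 2, 7, 94, 253]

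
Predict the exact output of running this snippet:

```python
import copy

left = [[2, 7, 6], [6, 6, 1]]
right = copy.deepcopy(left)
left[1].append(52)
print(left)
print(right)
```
[[2, 7, 6], [6, 6, 1, 52]]
[[2, 7, 6], [6, 6, 1]]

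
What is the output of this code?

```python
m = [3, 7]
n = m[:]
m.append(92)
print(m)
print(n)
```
[3, 7, 92]
[3, 7]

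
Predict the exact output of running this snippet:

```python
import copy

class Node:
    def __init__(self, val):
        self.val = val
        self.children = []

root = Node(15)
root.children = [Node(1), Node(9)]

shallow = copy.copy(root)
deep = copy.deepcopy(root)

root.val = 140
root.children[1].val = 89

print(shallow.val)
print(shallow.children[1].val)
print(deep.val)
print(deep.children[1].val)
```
15
89
15
9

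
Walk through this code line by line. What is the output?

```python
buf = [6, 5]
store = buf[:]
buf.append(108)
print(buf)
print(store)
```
[6, 5, 108]
[6, 5]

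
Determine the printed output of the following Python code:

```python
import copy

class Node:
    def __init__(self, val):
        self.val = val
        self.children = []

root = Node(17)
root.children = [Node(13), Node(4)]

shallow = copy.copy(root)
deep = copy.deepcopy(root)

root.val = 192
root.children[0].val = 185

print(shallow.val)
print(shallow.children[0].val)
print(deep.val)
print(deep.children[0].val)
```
17
185
17
13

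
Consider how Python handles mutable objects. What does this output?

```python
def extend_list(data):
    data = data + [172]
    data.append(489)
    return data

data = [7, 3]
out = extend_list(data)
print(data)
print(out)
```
[7, 3]
[7, 3, 172, 489]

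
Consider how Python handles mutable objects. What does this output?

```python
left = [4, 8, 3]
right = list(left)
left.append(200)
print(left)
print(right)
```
[4, 8, 3, 200]
[4, 8, 3]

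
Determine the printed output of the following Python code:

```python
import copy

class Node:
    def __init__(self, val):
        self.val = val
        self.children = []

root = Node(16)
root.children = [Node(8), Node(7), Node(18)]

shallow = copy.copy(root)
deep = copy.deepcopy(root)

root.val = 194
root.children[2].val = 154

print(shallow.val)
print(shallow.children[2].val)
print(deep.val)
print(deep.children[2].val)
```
16
154
16
18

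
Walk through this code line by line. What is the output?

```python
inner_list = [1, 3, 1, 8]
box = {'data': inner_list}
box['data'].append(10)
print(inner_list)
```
[1, 3, 1, 8, 10]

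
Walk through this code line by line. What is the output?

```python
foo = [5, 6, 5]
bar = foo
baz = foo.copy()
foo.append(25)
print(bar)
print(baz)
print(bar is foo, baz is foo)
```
[5, 6, 5, 25]
[5, 6, 5]
True False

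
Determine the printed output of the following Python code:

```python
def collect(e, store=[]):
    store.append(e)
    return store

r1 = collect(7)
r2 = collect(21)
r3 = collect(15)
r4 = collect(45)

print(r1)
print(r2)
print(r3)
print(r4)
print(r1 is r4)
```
[7, 21, 15, 45]
[7, 21, 15, 45]
[7, 21, 15, 45]
[7, 21, 15, 45]
True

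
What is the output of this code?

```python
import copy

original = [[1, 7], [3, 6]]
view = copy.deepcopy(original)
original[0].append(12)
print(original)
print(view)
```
[[1, 7, 12], [3, 6]]
[[1, 7], [3, 6]]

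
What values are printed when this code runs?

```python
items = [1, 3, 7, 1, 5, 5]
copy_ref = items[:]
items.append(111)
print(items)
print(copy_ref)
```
[1, 3, 7, 1, 5, 5, 111]
[1, 3, 7, 1, 5, 5]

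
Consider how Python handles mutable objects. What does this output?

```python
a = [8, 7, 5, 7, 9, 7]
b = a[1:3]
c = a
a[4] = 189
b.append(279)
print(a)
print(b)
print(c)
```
[8, 7, 5, 7, 189, 7]
[7, 5, 279]
[8, 7, 5, 7, 189, 7]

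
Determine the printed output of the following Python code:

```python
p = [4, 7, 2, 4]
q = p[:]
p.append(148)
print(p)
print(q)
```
[4, 7, 2, 4, 148]
[4, 7, 2, 4]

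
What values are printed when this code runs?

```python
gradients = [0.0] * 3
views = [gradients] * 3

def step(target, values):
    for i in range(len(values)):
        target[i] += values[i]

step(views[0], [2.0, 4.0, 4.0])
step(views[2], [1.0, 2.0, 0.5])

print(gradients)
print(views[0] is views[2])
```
[3.0, 6.0, 4.5]
True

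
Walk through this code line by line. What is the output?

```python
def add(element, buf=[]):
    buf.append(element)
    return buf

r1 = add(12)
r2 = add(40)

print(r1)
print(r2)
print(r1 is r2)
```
[12, 40]
[12, 40]
True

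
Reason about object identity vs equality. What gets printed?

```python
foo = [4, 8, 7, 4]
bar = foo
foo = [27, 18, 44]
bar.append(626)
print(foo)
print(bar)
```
[27, 18, 44]
[4, 8, 7, 4, 626]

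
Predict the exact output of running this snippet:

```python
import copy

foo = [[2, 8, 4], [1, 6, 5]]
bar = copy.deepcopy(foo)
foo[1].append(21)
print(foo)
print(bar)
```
[[2, 8, 4], [1, 6, 5, 21]]
[[2, 8, 4], [1, 6, 5]]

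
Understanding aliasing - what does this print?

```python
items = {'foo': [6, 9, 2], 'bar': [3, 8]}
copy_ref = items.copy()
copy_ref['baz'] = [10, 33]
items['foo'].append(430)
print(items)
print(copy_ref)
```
{'foo': [6, 9, 2, 430], 'bar': [3, 8]}
{'foo': [6, 9, 2, 430], 'bar': [3, 8], 'baz': [10, 33]}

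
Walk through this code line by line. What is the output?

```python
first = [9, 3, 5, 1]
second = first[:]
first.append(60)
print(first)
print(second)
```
[9, 3, 5, 1, 60]
[9, 3, 5, 1]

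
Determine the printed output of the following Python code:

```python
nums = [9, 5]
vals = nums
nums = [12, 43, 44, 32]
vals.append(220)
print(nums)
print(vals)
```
[12, 43, 44, 32]
[9, 5, 220]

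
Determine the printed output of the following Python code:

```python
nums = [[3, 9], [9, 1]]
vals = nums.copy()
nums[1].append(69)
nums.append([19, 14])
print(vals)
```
[[3, 9], [9, 1, 69]]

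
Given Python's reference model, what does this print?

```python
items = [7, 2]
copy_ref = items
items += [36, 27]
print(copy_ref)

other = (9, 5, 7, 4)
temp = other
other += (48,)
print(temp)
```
[7, 2, 36, 27]
(9, 5, 7, 4)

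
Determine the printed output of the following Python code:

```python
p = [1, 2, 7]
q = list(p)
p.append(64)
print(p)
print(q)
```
[1, 2, 7, 64]
[1, 2, 7]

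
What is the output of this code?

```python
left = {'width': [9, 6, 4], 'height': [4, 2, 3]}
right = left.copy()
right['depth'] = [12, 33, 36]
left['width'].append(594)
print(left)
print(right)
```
{'width': [9, 6, 4, 594], 'height': [4, 2, 3]}
{'width': [9, 6, 4, 594], 'height': [4, 2, 3], 'depth': [12, 33, 36]}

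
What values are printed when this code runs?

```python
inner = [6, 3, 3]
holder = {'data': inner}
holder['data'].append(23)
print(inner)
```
[6, 3, 3, 23]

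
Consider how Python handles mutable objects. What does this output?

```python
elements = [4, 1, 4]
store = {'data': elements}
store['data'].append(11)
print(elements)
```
[4, 1, 4, 11]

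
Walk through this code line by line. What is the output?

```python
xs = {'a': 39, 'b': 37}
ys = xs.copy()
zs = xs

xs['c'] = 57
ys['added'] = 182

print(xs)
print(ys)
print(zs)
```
{'a': 39, 'b': 37, 'c': 57}
{'a': 39, 'b': 37, 'added': 182}
{'a': 39, 'b': 37, 'c': 57}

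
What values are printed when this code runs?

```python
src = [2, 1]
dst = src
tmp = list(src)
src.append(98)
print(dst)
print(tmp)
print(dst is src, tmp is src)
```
[2, 1, 98]
[2, 1]
True False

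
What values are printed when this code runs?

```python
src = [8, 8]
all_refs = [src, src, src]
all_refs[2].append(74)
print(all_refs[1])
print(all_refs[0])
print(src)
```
[8, 8, 74]
[8, 8, 74]
[8, 8, 74]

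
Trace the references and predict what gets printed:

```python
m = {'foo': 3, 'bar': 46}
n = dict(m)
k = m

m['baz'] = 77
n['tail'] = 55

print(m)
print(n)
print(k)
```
{'foo': 3, 'bar': 46, 'baz': 77}
{'foo': 3, 'bar': 46, 'tail': 55}
{'foo': 3, 'bar': 46, 'baz': 77}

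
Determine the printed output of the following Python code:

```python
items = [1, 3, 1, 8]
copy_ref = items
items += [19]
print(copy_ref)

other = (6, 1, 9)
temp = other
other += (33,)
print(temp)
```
[1, 3, 1, 8, 19]
(6, 1, 9)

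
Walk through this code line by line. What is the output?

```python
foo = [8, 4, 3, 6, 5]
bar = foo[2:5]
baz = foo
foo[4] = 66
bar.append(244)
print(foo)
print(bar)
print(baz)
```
[8, 4, 3, 6, 66]
[3, 6, 5, 244]
[8, 4, 3, 6, 66]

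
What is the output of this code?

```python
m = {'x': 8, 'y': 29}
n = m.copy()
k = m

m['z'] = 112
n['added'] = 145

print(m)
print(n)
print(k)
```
{'x': 8, 'y': 29, 'z': 112}
{'x': 8, 'y': 29, 'added': 145}
{'x': 8, 'y': 29, 'z': 112}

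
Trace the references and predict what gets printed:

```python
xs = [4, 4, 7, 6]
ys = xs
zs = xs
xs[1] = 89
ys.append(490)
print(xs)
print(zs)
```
[4, 89, 7, 6, 490]
[4, 89, 7, 6, 490]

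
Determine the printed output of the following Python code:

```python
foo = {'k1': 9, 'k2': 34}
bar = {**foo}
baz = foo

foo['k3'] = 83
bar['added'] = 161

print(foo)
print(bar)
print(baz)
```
{'k1': 9, 'k2': 34, 'k3': 83}
{'k1': 9, 'k2': 34, 'added': 161}
{'k1': 9, 'k2': 34, 'k3': 83}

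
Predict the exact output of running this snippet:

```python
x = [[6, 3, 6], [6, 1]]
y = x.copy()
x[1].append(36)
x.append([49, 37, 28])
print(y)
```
[[6, 3, 6], [6, 1, 36]]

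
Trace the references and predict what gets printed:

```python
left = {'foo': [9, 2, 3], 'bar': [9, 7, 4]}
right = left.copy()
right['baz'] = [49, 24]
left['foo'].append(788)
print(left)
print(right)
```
{'foo': [9, 2, 3, 788], 'bar': [9, 7, 4]}
{'foo': [9, 2, 3, 788], 'bar': [9, 7, 4], 'baz': [49, 24]}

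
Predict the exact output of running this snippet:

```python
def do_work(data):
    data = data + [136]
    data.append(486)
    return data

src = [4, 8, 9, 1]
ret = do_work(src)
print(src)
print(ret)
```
[4, 8, 9, 1]
[4, 8, 9, 1, 136, 486]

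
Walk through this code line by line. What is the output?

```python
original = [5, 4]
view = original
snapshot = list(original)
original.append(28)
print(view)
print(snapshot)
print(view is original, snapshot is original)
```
[5, 4, 28]
[5, 4]
True False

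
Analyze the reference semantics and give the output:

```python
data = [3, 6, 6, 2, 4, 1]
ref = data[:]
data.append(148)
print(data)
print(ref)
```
[3, 6, 6, 2, 4, 1, 148]
[3, 6, 6, 2, 4, 1]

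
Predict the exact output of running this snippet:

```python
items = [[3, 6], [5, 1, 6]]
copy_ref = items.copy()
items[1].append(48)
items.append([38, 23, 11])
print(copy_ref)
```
[[3, 6], [5, 1, 6, 48]]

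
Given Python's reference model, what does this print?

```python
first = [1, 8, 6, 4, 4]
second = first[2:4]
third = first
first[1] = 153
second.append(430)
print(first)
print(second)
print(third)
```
[1, 153, 6, 4, 4]
[6, 4, 430]
[1, 153, 6, 4, 4]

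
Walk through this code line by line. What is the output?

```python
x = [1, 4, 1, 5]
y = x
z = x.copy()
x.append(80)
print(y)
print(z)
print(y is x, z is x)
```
[1, 4, 1, 5, 80]
[1, 4, 1, 5]
True False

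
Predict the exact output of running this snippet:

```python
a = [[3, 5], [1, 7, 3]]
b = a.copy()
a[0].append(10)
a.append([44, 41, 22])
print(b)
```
[[3, 5, 10], [1, 7, 3]]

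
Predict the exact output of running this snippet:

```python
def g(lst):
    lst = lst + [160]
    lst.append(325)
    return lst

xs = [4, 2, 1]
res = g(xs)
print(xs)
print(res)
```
[4, 2, 1]
[4, 2, 1, 160, 325]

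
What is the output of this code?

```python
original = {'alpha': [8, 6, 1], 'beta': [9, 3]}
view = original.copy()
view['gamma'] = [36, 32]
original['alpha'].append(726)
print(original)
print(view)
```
{'alpha': [8, 6, 1, 726], 'beta': [9, 3]}
{'alpha': [8, 6, 1, 726], 'beta': [9, 3], 'gamma': [36, 32]}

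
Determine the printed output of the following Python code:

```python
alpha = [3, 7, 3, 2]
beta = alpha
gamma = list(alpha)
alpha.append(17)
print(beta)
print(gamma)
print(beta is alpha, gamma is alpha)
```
[3, 7, 3, 2, 17]
[3, 7, 3, 2]
True False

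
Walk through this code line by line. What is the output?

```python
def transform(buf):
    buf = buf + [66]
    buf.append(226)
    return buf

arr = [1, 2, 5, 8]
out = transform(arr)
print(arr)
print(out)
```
[1, 2, 5, 8]
[1, 2, 5, 8, 66, 226]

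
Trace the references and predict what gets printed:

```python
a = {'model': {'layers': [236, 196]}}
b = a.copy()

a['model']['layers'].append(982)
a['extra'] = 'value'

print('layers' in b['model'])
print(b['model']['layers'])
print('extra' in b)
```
True
[236, 196, 982]
False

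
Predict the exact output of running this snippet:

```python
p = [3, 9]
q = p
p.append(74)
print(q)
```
[3, 9, 74]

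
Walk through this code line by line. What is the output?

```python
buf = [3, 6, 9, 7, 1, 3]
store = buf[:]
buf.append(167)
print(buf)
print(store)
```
[3, 6, 9, 7, 1, 3, 167]
[3, 6, 9, 7, 1, 3]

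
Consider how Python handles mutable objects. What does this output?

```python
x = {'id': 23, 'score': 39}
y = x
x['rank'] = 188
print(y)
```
{'id': 23, 'score': 39, 'rank': 188}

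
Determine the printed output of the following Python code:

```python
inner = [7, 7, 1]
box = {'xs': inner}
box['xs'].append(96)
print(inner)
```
[7, 7, 1, 96]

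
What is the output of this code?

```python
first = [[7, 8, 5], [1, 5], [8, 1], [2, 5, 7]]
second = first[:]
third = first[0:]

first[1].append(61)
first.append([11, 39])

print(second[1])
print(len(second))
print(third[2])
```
[1, 5, 61]
4
[8, 1]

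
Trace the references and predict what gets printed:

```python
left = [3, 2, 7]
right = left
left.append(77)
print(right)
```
[3, 2, 7, 77]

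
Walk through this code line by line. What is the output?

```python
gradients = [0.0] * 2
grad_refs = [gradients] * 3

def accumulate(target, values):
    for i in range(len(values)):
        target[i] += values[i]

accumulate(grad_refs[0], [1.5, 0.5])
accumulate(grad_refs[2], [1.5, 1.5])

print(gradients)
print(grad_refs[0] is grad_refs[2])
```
[3.0, 2.0]
True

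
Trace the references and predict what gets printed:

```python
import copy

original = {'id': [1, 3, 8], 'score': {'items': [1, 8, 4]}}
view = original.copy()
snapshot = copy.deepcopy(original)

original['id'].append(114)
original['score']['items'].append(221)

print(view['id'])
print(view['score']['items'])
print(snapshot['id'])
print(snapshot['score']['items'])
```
[1, 3, 8, 114]
[1, 8, 4, 221]
[1, 3, 8]
[1, 8, 4]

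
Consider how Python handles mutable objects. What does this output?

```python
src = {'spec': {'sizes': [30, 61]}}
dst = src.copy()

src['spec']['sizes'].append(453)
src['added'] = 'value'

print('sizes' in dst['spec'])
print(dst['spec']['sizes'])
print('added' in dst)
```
True
[30, 61, 453]
False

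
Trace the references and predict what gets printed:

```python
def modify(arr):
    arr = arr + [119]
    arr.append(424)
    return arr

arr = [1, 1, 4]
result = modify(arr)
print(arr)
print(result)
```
[1, 1, 4]
[1, 1, 4, 119, 424]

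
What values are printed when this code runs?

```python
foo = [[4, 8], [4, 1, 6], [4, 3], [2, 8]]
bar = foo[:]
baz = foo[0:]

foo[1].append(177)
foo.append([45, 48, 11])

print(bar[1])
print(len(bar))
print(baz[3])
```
[4, 1, 6, 177]
4
[2, 8]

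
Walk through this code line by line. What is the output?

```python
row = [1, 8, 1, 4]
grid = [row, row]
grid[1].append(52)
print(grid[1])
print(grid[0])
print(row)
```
[1, 8, 1, 4, 52]
[1, 8, 1, 4, 52]
[1, 8, 1, 4, 52]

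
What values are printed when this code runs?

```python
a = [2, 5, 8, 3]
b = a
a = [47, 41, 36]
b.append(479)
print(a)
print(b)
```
[47, 41, 36]
[2, 5, 8, 3, 479]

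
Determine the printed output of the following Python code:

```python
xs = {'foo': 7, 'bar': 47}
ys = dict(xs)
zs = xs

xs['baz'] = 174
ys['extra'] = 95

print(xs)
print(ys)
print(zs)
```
{'foo': 7, 'bar': 47, 'baz': 174}
{'foo': 7, 'bar': 47, 'extra': 95}
{'foo': 7, 'bar': 47, 'baz': 174}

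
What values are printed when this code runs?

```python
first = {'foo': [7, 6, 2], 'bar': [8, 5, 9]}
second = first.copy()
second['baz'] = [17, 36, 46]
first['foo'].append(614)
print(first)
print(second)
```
{'foo': [7, 6, 2, 614], 'bar': [8, 5, 9]}
{'foo': [7, 6, 2, 614], 'bar': [8, 5, 9], 'baz': [17, 36, 46]}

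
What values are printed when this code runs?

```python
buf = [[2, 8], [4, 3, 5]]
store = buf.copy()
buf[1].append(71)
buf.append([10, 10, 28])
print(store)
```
[[2, 8], [4, 3, 5, 71]]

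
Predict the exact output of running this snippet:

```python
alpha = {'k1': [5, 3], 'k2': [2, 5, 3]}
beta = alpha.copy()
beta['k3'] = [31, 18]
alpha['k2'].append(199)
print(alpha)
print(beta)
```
{'k1': [5, 3], 'k2': [2, 5, 3, 199]}
{'k1': [5, 3], 'k2': [2, 5, 3, 199], 'k3': [31, 18]}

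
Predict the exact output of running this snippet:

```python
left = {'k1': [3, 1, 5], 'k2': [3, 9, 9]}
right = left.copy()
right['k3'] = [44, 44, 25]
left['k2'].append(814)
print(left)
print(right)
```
{'k1': [3, 1, 5], 'k2': [3, 9, 9, 814]}
{'k1': [3, 1, 5], 'k2': [3, 9, 9, 814], 'k3': [44, 44, 25]}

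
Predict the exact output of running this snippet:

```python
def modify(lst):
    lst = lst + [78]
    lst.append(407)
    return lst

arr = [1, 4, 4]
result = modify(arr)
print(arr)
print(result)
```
[1, 4, 4]
[1, 4, 4, 78, 407]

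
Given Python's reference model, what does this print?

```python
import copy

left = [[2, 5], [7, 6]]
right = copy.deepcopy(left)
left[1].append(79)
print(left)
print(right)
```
[[2, 5], [7, 6, 79]]
[[2, 5], [7, 6]]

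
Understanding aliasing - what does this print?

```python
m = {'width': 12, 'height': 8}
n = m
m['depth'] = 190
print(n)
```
{'width': 12, 'height': 8, 'depth': 190}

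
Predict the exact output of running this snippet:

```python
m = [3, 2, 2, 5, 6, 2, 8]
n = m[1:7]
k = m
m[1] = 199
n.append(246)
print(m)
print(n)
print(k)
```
[3, 199, 2, 5, 6, 2, 8]
[2, 2, 5, 6, 2, 8, 246]
[3, 199, 2, 5, 6, 2, 8]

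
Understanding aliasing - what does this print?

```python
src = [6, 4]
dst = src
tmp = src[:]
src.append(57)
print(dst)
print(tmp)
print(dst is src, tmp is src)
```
[6, 4, 57]
[6, 4]
True False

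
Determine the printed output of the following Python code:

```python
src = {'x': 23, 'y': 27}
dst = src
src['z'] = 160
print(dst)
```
{'x': 23, 'y': 27, 'z': 160}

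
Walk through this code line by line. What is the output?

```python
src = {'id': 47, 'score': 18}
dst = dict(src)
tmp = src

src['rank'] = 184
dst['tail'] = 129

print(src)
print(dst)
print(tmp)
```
{'id': 47, 'score': 18, 'rank': 184}
{'id': 47, 'score': 18, 'tail': 129}
{'id': 47, 'score': 18, 'rank': 184}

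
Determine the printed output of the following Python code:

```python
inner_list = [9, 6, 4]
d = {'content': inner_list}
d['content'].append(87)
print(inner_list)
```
[9, 6, 4, 87]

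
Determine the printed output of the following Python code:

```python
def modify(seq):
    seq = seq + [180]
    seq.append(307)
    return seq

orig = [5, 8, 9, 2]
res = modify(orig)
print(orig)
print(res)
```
[5, 8, 9, 2]
[5, 8, 9, 2, 180, 307]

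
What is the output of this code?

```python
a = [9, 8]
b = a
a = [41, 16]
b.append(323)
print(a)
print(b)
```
[41, 16]
[9, 8, 323]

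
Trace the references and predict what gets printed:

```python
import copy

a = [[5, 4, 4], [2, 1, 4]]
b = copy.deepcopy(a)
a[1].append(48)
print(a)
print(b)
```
[[5, 4, 4], [2, 1, 4, 48]]
[[5, 4, 4], [2, 1, 4]]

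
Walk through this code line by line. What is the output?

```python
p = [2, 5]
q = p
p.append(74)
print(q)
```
[2, 5, 74]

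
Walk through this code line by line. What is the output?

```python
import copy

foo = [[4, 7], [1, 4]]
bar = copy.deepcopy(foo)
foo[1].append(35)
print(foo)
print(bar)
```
[[4, 7], [1, 4, 35]]
[[4, 7], [1, 4]]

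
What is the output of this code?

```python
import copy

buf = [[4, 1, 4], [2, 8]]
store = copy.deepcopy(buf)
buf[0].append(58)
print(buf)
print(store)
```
[[4, 1, 4, 58], [2, 8]]
[[4, 1, 4], [2, 8]]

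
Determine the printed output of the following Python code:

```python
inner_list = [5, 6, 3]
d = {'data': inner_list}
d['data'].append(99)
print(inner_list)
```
[5, 6, 3, 99]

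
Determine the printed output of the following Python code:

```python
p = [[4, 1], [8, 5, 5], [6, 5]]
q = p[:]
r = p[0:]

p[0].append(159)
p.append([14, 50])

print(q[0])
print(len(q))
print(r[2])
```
[4, 1, 159]
3
[6, 5]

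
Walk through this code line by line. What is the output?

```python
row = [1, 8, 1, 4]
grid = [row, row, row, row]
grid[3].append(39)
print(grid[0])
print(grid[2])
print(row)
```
[1, 8, 1, 4, 39]
[1, 8, 1, 4, 39]
[1, 8, 1, 4, 39]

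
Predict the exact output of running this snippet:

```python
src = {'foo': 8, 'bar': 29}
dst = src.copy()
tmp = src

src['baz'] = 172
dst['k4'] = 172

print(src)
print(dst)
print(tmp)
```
{'foo': 8, 'bar': 29, 'baz': 172}
{'foo': 8, 'bar': 29, 'k4': 172}
{'foo': 8, 'bar': 29, 'baz': 172}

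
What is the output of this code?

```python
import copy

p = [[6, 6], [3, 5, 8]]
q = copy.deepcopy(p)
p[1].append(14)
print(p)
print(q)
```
[[6, 6], [3, 5, 8, 14]]
[[6, 6], [3, 5, 8]]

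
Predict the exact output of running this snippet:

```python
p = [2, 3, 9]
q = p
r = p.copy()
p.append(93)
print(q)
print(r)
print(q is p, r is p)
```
[2, 3, 9, 93]
[2, 3, 9]
True False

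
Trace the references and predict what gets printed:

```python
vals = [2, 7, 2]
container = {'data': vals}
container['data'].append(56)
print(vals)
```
[2, 7, 2, 56]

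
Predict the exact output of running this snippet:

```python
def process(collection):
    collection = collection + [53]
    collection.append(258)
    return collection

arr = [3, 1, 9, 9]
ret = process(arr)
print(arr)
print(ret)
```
[3, 1, 9, 9]
[3, 1, 9, 9, 53, 258]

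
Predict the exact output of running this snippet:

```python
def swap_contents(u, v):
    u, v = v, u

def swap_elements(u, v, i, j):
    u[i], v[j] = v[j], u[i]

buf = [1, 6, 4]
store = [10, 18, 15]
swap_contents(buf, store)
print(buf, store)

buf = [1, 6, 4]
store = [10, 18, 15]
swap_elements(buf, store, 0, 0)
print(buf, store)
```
[1, 6, 4] [10, 18, 15]
[10, 6, 4] [1, 18, 15]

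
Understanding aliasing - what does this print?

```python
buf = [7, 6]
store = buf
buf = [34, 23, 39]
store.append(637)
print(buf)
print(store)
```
[34, 23, 39]
[7, 6, 637]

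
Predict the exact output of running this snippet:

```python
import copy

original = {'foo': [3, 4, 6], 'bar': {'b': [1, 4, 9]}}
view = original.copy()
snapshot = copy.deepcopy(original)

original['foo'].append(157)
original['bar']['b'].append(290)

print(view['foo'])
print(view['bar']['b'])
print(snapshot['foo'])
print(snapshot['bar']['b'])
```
[3, 4, 6, 157]
[1, 4, 9, 290]
[3, 4, 6]
[1, 4, 9]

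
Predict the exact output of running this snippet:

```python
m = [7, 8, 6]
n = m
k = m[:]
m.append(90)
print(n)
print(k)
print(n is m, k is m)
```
[7, 8, 6, 90]
[7, 8, 6]
True False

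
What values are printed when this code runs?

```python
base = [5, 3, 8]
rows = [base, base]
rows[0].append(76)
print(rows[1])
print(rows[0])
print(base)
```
[5, 3, 8, 76]
[5, 3, 8, 76]
[5, 3, 8, 76]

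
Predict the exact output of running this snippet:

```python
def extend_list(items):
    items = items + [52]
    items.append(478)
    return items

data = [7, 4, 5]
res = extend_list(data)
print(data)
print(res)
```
[7, 4, 5]
[7, 4, 5, 52, 478]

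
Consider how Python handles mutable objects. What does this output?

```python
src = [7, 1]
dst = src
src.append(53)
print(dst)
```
[7, 1, 53]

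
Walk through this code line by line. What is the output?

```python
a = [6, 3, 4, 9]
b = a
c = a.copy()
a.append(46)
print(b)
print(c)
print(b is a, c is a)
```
[6, 3, 4, 9, 46]
[6, 3, 4, 9]
True False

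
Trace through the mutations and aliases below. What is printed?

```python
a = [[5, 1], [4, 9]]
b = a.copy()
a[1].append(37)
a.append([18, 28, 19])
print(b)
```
[[5, 1], [4, 9, 37]]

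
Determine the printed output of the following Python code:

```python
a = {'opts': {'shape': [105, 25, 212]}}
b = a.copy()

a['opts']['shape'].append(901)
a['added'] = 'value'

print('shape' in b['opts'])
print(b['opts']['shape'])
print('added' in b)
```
True
[105, 25, 212, 901]
False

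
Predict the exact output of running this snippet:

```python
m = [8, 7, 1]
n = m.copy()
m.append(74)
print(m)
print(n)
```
[8, 7, 1, 74]
[8, 7, 1]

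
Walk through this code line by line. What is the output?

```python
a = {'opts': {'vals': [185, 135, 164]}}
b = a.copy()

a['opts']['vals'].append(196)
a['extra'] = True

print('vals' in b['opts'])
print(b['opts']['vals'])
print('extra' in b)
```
True
[185, 135, 164, 196]
False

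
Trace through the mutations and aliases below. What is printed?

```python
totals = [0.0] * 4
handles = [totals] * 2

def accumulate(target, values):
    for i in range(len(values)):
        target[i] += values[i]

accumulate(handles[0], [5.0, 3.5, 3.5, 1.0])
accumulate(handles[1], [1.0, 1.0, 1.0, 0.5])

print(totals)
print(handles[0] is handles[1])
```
[6.0, 4.5, 4.5, 1.5]
True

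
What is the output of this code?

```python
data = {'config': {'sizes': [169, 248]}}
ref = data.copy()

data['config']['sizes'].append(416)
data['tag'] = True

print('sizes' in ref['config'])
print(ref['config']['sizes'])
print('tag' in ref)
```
True
[169, 248, 416]
False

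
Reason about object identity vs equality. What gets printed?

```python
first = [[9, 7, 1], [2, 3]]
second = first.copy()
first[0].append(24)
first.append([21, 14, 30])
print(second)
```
[[9, 7, 1, 24], [2, 3]]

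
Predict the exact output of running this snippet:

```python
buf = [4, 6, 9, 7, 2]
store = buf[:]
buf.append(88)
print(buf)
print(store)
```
[4, 6, 9, 7, 2, 88]
[4, 6, 9, 7, 2]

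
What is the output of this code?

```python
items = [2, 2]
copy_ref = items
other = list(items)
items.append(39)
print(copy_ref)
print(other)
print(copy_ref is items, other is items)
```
[2, 2, 39]
[2, 2]
True False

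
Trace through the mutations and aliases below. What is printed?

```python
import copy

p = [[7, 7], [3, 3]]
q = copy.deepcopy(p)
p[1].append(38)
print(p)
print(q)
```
[[7, 7], [3, 3, 38]]
[[7, 7], [3, 3]]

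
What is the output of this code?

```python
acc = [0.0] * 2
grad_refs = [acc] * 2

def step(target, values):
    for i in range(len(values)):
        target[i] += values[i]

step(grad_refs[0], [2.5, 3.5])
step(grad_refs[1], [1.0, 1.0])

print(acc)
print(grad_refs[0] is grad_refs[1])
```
[3.5, 4.5]
True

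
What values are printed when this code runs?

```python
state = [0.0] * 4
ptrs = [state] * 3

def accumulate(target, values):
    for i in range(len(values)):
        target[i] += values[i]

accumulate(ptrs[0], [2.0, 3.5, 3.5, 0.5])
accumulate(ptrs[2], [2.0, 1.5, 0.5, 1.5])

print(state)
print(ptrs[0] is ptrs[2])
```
[4.0, 5.0, 4.0, 2.0]
True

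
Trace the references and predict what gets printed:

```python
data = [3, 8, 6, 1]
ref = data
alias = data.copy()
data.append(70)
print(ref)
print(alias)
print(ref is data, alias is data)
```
[3, 8, 6, 1, 70]
[3, 8, 6, 1]
True False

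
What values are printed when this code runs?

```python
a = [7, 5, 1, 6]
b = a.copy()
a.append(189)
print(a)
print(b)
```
[7, 5, 1, 6, 189]
[7, 5, 1, 6]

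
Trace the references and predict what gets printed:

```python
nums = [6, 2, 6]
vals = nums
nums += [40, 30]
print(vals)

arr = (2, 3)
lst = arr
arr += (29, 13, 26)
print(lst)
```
[6, 2, 6, 40, 30]
(2, 3)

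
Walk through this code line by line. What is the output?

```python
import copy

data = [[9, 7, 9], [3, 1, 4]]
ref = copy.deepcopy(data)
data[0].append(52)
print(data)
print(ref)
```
[[9, 7, 9, 52], [3, 1, 4]]
[[9, 7, 9], [3, 1, 4]]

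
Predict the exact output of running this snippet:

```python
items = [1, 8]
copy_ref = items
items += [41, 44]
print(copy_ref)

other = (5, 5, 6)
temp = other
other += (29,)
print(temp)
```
[1, 8, 41, 44]
(5, 5, 6)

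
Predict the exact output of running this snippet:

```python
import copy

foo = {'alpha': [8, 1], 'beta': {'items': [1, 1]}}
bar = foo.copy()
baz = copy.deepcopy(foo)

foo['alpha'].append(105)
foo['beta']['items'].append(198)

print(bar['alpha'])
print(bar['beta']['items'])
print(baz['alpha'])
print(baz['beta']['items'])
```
[8, 1, 105]
[1, 1, 198]
[8, 1]
[1, 1]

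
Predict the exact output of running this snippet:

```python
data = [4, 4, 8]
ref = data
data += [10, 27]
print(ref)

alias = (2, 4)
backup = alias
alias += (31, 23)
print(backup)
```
[4, 4, 8, 10, 27]
(2, 4)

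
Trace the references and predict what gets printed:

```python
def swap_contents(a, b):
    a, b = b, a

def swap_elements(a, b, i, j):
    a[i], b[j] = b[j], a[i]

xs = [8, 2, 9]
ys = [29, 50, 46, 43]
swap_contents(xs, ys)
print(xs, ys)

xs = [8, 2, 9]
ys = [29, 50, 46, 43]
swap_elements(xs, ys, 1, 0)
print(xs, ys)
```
[8, 2, 9] [29, 50, 46, 43]
[8, 29, 9] [2, 50, 46, 43]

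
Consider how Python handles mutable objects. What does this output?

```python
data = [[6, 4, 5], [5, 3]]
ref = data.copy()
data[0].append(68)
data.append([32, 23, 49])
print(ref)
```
[[6, 4, 5, 68], [5, 3]]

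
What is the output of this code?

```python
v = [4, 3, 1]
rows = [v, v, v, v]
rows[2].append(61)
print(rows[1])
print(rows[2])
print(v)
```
[4, 3, 1, 61]
[4, 3, 1, 61]
[4, 3, 1, 61]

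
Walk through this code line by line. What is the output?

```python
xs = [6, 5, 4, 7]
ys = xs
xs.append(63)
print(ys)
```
[6, 5, 4, 7, 63]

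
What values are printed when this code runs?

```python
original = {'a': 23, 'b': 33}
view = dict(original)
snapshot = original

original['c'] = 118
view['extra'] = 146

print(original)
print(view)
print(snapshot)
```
{'a': 23, 'b': 33, 'c': 118}
{'a': 23, 'b': 33, 'extra': 146}
{'a': 23, 'b': 33, 'c': 118}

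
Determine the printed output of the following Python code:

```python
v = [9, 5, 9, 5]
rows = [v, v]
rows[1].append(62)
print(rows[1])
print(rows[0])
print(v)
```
[9, 5, 9, 5, 62]
[9, 5, 9, 5, 62]
[9, 5, 9, 5, 62]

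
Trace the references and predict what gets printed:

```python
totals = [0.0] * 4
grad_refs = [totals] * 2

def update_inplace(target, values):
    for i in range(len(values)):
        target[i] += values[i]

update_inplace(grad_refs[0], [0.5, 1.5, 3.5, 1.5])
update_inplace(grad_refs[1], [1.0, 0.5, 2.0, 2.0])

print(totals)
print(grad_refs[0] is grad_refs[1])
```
[1.5, 2.0, 5.5, 3.5]
True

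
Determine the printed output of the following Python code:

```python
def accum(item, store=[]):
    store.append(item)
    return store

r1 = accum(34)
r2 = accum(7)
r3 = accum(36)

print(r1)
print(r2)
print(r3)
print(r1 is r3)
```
[34, 7, 36]
[34, 7, 36]
[34, 7, 36]
True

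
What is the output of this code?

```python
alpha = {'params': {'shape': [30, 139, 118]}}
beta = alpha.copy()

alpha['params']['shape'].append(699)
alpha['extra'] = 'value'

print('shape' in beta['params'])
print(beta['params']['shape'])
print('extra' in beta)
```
True
[30, 139, 118, 699]
False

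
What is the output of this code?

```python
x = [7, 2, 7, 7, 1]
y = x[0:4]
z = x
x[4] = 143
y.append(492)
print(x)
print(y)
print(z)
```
[7, 2, 7, 7, 143]
[7, 2, 7, 7, 492]
[7, 2, 7, 7, 143]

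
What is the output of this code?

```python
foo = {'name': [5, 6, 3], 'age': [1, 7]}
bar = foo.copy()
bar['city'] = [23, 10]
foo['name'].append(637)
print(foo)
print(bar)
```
{'name': [5, 6, 3, 637], 'age': [1, 7]}
{'name': [5, 6, 3, 637], 'age': [1, 7], 'city': [23, 10]}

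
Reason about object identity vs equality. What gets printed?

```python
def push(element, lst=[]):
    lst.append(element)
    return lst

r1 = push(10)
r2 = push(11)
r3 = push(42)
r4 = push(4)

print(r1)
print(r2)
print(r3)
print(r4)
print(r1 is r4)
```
[10, 11, 42, 4]
[10, 11, 42, 4]
[10, 11, 42, 4]
[10, 11, 42, 4]
True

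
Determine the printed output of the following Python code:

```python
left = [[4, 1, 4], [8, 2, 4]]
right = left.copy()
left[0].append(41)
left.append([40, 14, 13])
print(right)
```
[[4, 1, 4, 41], [8, 2, 4]]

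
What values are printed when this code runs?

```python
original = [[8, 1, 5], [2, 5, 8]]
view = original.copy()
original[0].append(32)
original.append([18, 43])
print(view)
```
[[8, 1, 5, 32], [2, 5, 8]]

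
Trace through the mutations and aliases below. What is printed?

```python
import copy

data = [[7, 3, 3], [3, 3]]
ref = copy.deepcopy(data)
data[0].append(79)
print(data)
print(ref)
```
[[7, 3, 3, 79], [3, 3]]
[[7, 3, 3], [3, 3]]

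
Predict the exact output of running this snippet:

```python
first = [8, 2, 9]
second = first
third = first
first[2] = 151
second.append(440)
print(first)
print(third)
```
[8, 2, 151, 440]
[8, 2, 151, 440]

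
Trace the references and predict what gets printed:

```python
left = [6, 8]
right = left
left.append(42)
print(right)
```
[6, 8, 42]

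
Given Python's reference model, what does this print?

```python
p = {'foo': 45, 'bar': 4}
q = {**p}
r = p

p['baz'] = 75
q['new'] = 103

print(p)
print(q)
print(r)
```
{'foo': 45, 'bar': 4, 'baz': 75}
{'foo': 45, 'bar': 4, 'new': 103}
{'foo': 45, 'bar': 4, 'baz': 75}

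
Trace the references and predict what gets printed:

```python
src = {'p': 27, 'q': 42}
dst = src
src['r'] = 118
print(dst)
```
{'p': 27, 'q': 42, 'r': 118}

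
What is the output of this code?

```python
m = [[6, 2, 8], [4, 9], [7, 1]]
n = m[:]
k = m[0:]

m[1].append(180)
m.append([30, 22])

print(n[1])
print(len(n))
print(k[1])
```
[4, 9, 180]
3
[4, 9, 180]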